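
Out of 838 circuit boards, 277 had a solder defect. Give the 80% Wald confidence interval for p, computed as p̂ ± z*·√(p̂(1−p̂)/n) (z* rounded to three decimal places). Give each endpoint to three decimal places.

(0.310, 0.351)

p̂ = 277/838 = 0.33055.
Standard error of p̂: √(0.221286/838) = √0.000264065 = 0.016250.
The 80% critical value is z* = 1.282.
Margin of error: 1.282 × 0.016250 = 0.02083.
So the interval runs from 0.310 to 0.351.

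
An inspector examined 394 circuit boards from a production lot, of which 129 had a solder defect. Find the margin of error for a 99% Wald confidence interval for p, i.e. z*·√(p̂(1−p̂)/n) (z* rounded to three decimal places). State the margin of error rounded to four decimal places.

ME = 0.0609

With x = 129 successes in n = 394, p̂ = 0.32741.
SE(p̂) = √(0.32741·0.67259/394) = 0.023641.
For 99% confidence, z* = 2.576.
Margin of error = z*·SE = 2.576 × 0.023641 = 0.0609.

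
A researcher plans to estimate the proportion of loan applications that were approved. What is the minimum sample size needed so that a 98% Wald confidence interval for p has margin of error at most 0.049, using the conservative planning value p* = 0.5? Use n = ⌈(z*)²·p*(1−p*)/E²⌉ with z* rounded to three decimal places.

The 98% critical value is z* = 2.326.
p*(1−p*) = 0.2500.
(z*)²·p*(1−p*)/E² = 5.410276·0.2500/0.002401 = 563.336.
⌈563.336⌉ = 564.

n = 564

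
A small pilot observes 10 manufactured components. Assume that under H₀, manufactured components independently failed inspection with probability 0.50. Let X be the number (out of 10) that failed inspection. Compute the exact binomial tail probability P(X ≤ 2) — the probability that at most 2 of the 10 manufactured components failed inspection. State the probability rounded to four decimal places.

P = 0.0547

X is binomial with n = 10 and p = 0.50.
P(X ≤ 2) = C(10,0)·0.50^0·0.50^10 + C(10,1)·0.50^1·0.50^9 + C(10,2)·0.50^2·0.50^8.
= 0.000977 + 0.009766 + 0.043945 = 0.0547.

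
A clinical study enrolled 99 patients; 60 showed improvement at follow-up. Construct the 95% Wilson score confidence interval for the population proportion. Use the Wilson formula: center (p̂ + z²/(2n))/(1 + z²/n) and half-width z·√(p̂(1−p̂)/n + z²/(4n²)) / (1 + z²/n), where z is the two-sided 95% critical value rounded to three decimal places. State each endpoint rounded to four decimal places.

(0.5076, 0.6966)

Here p̂ = 60/99 = 0.60606 and z = 1.960 (z² = 3.841600).
1 + z²/n = 1.038804.
Adjusted center: (0.60606 + z²/(2n))/1.038804 = 0.60210.
Radicand: p̂(1−p̂)/n + z²/(4n²) = 0.002411628 + 0.000097990 = 0.002509618.
Half-width = z·√(radicand)/denom = 1.960·0.050096/1.038804 = 0.09452.
So the interval runs from 0.5076 to 0.6966.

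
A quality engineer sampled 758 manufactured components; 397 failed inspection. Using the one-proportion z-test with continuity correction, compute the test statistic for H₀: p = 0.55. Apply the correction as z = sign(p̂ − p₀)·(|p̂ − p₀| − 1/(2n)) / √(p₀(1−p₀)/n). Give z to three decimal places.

The sample proportion is 397/758 = 0.52375. p̂ − p₀ = -0.026253.
1/(2n) = 0.000660.
Corrected numerator: |-0.026253| − 0.000660 = 0.025593.
Null standard error: √(0.55·0.45/758) = √0.000326517 = 0.018070.
z = −0.025593/0.018070 = -1.416.

z = -1.416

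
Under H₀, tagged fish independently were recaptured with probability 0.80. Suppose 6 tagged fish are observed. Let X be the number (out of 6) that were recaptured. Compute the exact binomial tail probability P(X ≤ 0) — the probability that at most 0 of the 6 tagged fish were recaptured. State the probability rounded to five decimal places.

P = 0.00006

X is binomial with n = 6 and p = 0.80.
P(X ≤ 0) = C(6,0)·0.80^0·0.20^6.
= 0.000064 = 0.00006.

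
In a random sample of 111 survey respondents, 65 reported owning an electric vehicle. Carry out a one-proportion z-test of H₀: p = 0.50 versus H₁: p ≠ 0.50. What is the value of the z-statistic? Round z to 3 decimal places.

Sample proportion p̂ = 65/111 = 0.58559.
Null standard error: √(0.50·0.50/111) = √0.002252252 = 0.047458.
z = (0.58559 − 0.50)/0.047458 = 0.08559/0.047458 = 1.803.

z = 1.803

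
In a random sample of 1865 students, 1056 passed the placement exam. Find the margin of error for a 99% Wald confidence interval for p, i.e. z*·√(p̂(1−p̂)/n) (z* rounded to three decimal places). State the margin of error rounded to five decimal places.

ME = 0.02956

p̂ = 1056/1865 = 0.56622.
Standard error of p̂: √(0.245615/1865) = √0.000131697 = 0.011476.
The 99% critical value is z* = 2.576.
Margin of error = z*·SE = 2.576 × 0.011476 = 0.02956.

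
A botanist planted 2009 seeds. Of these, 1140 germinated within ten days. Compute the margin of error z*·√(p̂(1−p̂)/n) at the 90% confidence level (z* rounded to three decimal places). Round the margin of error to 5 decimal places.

ME = 0.01818

Sample proportion p̂ = 1140/2009 = 0.56745.
SE(p̂) = √(0.56745·0.43255/2009) = 0.011053.
For 90% confidence, z* = 1.645.
ME = 1.645·0.011053 = 0.01818.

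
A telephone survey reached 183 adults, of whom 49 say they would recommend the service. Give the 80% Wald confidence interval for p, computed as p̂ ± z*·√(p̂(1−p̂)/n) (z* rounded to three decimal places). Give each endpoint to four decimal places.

(0.2258, 0.3097)

With x = 49 successes in n = 183, p̂ = 0.26776.
SE = √(p̂(1−p̂)/n) = √(0.196064/183) = 0.032732.
z* = 1.282 at the 80% level.
Margin = 1.282·0.032732 = 0.04196.
CI: 0.26776 ± 0.04196 = (0.2258, 0.3097).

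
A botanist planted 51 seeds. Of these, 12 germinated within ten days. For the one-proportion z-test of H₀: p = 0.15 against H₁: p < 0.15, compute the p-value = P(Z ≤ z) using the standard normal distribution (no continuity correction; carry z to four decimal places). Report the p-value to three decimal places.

p̂ = 12/51 = 0.23529.
Under H₀, SE = √(p₀(1−p₀)/n) = √(0.15·0.85/51) = √0.002500000 = 0.050000.
z = (p̂ − p₀)/SE = (12/51 − 0.15)/0.050000 ≈ 1.7059.
p-value = P(Z ≤ z) with z = 1.7059 → 0.956.

p-value = 0.956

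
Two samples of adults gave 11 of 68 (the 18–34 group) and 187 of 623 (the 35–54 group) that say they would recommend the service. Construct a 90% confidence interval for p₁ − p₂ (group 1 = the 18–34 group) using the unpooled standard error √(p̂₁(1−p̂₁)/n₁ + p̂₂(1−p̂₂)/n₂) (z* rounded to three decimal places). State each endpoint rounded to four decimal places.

(-0.2178, -0.0590)

p̂₁ = 11/68 = 0.16176, p̂₂ = 187/623 = 0.30016; p̂₁ − p̂₂ = -0.13840.
SE = √(0.001994072 + 0.000337182) = √0.002331254 = 0.048283.
For 90% confidence, z* = 1.645. Margin = 1.645·0.048283 = 0.07943.
CI: -0.13840 ± 0.07943 = (-0.2178, -0.0590).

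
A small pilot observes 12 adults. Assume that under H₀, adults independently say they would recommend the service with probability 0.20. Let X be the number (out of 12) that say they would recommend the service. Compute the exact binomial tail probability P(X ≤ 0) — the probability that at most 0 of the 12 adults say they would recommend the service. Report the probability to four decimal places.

X ~ Binomial(n=12, p=0.20).
P(X ≤ 0) = C(12,0)·0.20^0·0.80^12.
= 0.068719 = 0.0687.

P = 0.0687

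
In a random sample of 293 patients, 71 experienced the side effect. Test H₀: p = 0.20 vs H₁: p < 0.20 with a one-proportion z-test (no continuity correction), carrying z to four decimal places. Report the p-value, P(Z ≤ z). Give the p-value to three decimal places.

With x = 71 successes in n = 293, p̂ = 0.24232.
Under H₀, SE = √(p₀(1−p₀)/n) = √(0.20·0.80/293) = √0.000546075 = 0.023368.
Test statistic (full precision, shown to 4 dp): z = (71/293 − 0.20)/SE₀ ≈ 1.8110.
p-value = P(Z ≤ z) with z = 1.8110 → 0.965.

p-value = 0.965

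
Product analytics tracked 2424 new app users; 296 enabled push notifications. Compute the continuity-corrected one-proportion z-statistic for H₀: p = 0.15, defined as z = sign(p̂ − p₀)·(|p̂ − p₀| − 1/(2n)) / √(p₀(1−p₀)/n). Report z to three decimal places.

The sample proportion is 296/2424 = 0.12211. p̂ − p₀ = -0.027888.
Continuity correction 1/(2n) = 1/4848 = 0.000206.
Corrected numerator: |-0.027888| − 0.000206 = 0.027682.
Null standard error: √(0.15·0.85/2424) = √0.000052599 = 0.007253.
z = −0.027682/0.007253 = -3.817.

z = -3.817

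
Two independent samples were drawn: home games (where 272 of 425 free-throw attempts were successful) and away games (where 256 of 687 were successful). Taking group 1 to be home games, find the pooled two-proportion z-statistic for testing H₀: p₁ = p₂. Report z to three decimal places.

z = 8.676

Sample proportions: p̂₁ = 272/425 = 0.64000 and p̂₂ = 256/687 = 0.37263.
Pooling: p̂ = 528/1112 = 0.47482.
SE = √[p̂(1−p̂)(1/n₁+1/n₂)] = √[0.47482·0.52518·(1/425+1/687)] ≈ 0.030818.
z = (p̂₁ − p̂₂)/SE = (0.64000 − 0.37263)/0.030818 = 0.26737/0.030818 = 8.676.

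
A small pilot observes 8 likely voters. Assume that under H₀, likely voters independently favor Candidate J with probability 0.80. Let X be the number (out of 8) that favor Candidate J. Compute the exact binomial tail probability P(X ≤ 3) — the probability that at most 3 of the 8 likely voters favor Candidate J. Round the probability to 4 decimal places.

P = 0.0104

X ~ Binomial(n=8, p=0.80).
P(X ≤ 3) = C(8,0)·0.80^0·0.20^8 + C(8,1)·0.80^1·0.20^7 + C(8,2)·0.80^2·0.20^6 + C(8,3)·0.80^3·0.20^5.
= 0.000003 + 0.000082 + 0.001147 + 0.009175 = 0.0104.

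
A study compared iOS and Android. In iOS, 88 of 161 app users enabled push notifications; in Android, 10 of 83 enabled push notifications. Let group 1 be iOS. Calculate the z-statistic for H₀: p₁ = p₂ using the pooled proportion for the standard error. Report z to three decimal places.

z = 6.432

Sample proportions: p̂₁ = 88/161 = 0.54658 and p̂₂ = 10/83 = 0.12048.
Pooled p̂ = (88+10)/(161+83) = 98/244 = 0.40164.
SE = √[p̂(1−p̂)(1/n₁+1/n₂)] = √[0.40164·0.59836·(1/161+1/83)] ≈ 0.066243.
z = 0.42610/0.066243 = 6.432.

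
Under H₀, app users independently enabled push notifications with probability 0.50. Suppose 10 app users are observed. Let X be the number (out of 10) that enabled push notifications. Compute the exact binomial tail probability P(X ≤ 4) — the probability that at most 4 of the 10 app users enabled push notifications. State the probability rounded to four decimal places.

X ~ Binomial(n=10, p=0.50).
P(X ≤ 4) = Σ_{j=0}^{4} C(10,j)·0.50^j·0.50^{10−j}.
= 0.000977 + 0.009766 + 0.043945 + 0.117188 + 0.205078 = 0.3770.

P = 0.3770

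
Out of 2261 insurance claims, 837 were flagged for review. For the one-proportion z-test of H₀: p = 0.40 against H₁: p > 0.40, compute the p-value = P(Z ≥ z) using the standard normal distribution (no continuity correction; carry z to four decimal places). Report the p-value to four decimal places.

The sample proportion is 837/2261 = 0.37019.
Null standard error: √(0.40·0.60/2261) = √0.000106148 = 0.010303.
z = (p̂ − p₀)/SE = (837/2261 − 0.40)/0.010303 ≈ -2.8934.
p-value = P(Z ≥ z) with z = -2.8934 → 0.9981.

p-value = 0.9981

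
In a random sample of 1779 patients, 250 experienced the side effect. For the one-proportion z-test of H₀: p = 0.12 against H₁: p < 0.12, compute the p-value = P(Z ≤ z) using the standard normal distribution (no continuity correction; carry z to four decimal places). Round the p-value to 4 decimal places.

p-value = 0.9961

The sample proportion is 250/1779 = 0.14053.
Null standard error: √(0.12·0.88/1779) = √0.000059359 = 0.007704.
Test statistic (full precision, shown to 4 dp): z = (250/1779 − 0.12)/SE₀ ≈ 2.6645.
p-value = P(Z ≤ z) with z = 2.6645 → 0.9961.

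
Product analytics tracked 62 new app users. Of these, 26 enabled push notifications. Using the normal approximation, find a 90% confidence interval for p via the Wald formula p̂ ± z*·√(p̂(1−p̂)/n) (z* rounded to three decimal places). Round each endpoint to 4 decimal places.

Sample proportion p̂ = 26/62 = 0.41935.
SE(p̂) = √(0.41935·0.58065/62) = 0.062669.
The 90% critical value is z* = 1.645.
Margin of error: 1.645 × 0.062669 = 0.10309.
CI: 0.41935 ± 0.10309 = (0.3163, 0.5224).

(0.3163, 0.5224)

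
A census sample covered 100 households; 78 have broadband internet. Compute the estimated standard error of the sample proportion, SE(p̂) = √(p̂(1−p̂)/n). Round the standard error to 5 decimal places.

SE = 0.04142

Sample proportion p̂ = 78/100 = 0.78000.
p̂(1−p̂) = 0.171600.
SE = √(0.171600/100) = 0.04142.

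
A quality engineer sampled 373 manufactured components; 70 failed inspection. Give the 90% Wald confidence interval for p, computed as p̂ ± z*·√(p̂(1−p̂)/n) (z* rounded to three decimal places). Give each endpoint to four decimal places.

(0.1544, 0.2209)

Sample proportion p̂ = 70/373 = 0.18767.
Standard error of p̂: √(0.152448/373) = √0.000408709 = 0.020217.
z* = 1.645 at the 90% level.
Margin = 1.645·0.020217 = 0.03326.
CI: 0.18767 ± 0.03326 = (0.1544, 0.2209).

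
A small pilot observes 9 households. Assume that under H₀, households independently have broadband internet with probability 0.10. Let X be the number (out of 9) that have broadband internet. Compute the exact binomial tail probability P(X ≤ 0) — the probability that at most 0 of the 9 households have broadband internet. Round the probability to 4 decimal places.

X ~ Binomial(n=9, p=0.10).
P(X ≤ 0) = C(9,0)·0.10^0·0.90^9.
= 0.387420 = 0.3874.

P = 0.3874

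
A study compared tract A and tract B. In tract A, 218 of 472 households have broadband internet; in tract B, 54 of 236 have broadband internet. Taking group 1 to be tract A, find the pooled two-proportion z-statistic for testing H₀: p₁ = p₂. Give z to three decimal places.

z = 6.010

p̂₁ = 218/472 = 0.46186, p̂₂ = 54/236 = 0.22881.
Pooled p̂ = (218+54)/(472+236) = 272/708 = 0.38418.
SE = √[p̂(1−p̂)(1/n₁+1/n₂)] = √[0.38418·0.61582·(1/472+1/236)] ≈ 0.038778.
z = (p̂₁ − p̂₂)/SE = (0.46186 − 0.22881)/0.038778 = 0.23305/0.038778 = 6.010.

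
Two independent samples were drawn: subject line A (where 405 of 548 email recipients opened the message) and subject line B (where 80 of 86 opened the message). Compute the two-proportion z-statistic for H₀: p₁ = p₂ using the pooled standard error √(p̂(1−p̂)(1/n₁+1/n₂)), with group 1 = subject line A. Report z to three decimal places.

p̂₁ = 405/548 = 0.73905, p̂₂ = 80/86 = 0.93023.
Pooling: p̂ = 485/634 = 0.76498.
Pooled SE = √[0.1797834·0.01345272] ≈ 0.049179.
z = (p̂₁ − p̂₂)/SE = (0.73905 − 0.93023)/0.049179 = -0.19118/0.049179 = -3.887.

z = -3.887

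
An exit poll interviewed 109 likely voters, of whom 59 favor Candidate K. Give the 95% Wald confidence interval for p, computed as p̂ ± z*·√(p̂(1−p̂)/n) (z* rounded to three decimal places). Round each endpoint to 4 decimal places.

Sample proportion p̂ = 59/109 = 0.54128.
SE(p̂) = √(0.54128·0.45872/109) = 0.047728.
For 95% confidence, z* = 1.960.
Margin of error: 1.960 × 0.047728 = 0.09355.
CI: 0.54128 ± 0.09355 = (0.4477, 0.6348).

(0.4477, 0.6348)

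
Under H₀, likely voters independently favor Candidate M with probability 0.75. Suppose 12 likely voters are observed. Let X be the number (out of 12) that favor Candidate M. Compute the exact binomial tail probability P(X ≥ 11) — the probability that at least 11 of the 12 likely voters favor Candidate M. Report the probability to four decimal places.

P = 0.1584

X ~ Binomial(n=12, p=0.75).
P(X ≥ 11) = C(12,11)·0.75^11·0.25^1 + C(12,12)·0.75^12·0.25^0.
= 0.126705 + 0.031676 = 0.1584.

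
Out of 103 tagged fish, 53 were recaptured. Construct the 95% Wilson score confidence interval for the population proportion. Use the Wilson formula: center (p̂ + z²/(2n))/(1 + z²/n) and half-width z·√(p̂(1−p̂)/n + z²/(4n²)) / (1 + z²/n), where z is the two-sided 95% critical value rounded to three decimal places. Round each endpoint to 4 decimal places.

p̂ = 53/103 = 0.51456; z = 1.960, so z² = 3.841600.
1 + z²/n = 1.037297.
Center = (0.51456 + 0.018649)/1.037297 = 0.51404.
Radicand: p̂(1−p̂)/n + z²/(4n²) = 0.002425125 + 0.000090527 = 0.002515652.
Half-width = 1.960·√0.002515652/1.037297 = 0.09477.
CI: 0.51404 ± 0.09477 = (0.4193, 0.6088).

(0.4193, 0.6088)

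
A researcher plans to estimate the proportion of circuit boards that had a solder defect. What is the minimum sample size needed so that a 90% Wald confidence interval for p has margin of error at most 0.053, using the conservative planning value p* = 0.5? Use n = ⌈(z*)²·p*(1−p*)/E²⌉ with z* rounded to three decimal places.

For 90% confidence, z* = 1.645.
p*(1−p*) = 0.50·0.50 = 0.2500.
(z*)²·p*(1−p*)/E² = 2.706025·0.2500/0.002809 = 240.835.
⌈240.835⌉ = 241.

n = 241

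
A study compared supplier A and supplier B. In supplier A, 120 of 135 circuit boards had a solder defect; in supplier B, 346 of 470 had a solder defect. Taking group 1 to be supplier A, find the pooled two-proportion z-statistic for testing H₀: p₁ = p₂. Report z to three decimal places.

z = 3.718

p̂₁ = 120/135 = 0.88889, p̂₂ = 346/470 = 0.73617.
Pooling: p̂ = 466/605 = 0.77025.
SE = √[p̂(1−p̂)(1/n₁+1/n₂)] = √[0.77025·0.22975·(1/135+1/470)] ≈ 0.041078.
z = 0.15272/0.041078 = 3.718.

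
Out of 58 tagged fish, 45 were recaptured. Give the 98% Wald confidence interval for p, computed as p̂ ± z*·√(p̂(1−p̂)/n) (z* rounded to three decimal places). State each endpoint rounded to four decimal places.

(0.6485, 0.9032)

Sample proportion p̂ = 45/58 = 0.77586.
SE(p̂) = √(0.77586·0.22414/58) = 0.054757.
The 98% critical value is z* = 2.326.
Margin of error: 2.326 × 0.054757 = 0.12736.
Interval: 0.77586 ± 0.12736 → (0.6485, 0.9032).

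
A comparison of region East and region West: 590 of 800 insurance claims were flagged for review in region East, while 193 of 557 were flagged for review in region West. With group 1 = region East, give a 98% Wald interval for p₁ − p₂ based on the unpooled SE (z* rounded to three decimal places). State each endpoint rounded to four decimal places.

(0.3318, 0.4502)

p̂₁ = 0.73750, p̂₂ = 0.34650, so the observed difference is 0.39100.
SE = √(0.000241992 + 0.000406530) = √0.000648522 = 0.025466.
z* = 2.326 at the 98% level. Margin = 2.326·0.025466 = 0.05923.
So the interval runs from 0.3318 to 0.4502.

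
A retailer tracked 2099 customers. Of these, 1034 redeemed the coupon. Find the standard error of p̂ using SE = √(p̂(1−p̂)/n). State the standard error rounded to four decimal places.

SE = 0.0109

Sample proportion p̂ = 1034/2099 = 0.49262.
p̂(1−p̂) = 0.249946.
Dividing by n and taking the root: √0.000119079 = 0.0109.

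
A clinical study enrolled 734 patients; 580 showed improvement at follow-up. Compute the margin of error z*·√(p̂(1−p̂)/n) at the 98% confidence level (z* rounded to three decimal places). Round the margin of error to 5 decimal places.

ME = 0.03496

p̂ = 580/734 = 0.79019.
Standard error of p̂: √(0.165789/734) = √0.000225871 = 0.015029.
For 98% confidence, z* = 2.326.
ME = 2.326·0.015029 = 0.03496.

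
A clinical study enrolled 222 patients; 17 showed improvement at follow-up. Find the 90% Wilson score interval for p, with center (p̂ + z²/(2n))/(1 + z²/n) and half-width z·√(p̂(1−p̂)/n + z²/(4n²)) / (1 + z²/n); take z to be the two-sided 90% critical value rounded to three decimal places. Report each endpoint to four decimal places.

(0.0521, 0.1113)

Here p̂ = 17/222 = 0.07658 and z = 1.645 (z² = 2.706025).
1 + z²/n = 1.012189.
Adjusted center: (0.07658 + z²/(2n))/1.012189 = 0.08168.
Radicand: p̂(1−p̂)/n + z²/(4n²) = 0.000318525 + 0.000013727 = 0.000332252.
Half-width = z·√(radicand)/denom = 1.645·0.018228/1.012189 = 0.02962.
CI: 0.08168 ± 0.02962 = (0.0521, 0.1113).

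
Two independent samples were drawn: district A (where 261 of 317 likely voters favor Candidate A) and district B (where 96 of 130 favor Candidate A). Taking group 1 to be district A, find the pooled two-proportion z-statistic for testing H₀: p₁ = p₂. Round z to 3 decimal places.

z = 2.032

p̂₁ = 261/317 = 0.82334, p̂₂ = 96/130 = 0.73846.
Pooled p̂ = (261+96)/(317+130) = 357/447 = 0.79866.
Pooled SE = √[0.1608036·0.01084688] ≈ 0.041764.
z = 0.08488/0.041764 = 2.032.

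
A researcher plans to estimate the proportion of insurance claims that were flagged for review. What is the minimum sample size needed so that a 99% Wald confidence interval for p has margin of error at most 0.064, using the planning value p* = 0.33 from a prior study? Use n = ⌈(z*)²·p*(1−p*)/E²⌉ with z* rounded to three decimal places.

n = 359

The 99% critical value is z* = 2.576.
p*(1−p*) = 0.2211.
(z*)²·p*(1−p*)/E² = 6.635776·0.2211/0.004096 = 358.196.
Rounding up, n = 359.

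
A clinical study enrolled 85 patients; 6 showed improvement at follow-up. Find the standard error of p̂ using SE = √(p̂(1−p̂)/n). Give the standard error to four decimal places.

SE = 0.0278

p̂ = 6/85 = 0.07059.
p̂(1−p̂) = 0.065607.
SE = √(0.065607/85) = √0.000771847 = 0.0278.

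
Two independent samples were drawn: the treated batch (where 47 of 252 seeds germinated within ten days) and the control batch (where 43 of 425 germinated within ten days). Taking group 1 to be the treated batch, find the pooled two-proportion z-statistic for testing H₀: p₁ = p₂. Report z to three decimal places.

p̂₁ = 47/252 = 0.18651, p̂₂ = 43/425 = 0.10118.
Pooling: p̂ = 90/677 = 0.13294.
SE = √[p̂(1−p̂)(1/n₁+1/n₂)] = √[0.13294·0.86706·(1/252+1/425)] ≈ 0.026993.
z = (p̂₁ − p̂₂)/SE = (0.18651 − 0.10118)/0.026993 = 0.08533/0.026993 = 3.161.

z = 3.161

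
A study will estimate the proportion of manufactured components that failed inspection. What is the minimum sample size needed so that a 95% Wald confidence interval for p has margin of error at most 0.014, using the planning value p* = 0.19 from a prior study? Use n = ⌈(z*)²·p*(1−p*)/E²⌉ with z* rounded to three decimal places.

The 95% critical value is z* = 1.960.
p*(1−p*) = 0.1539.
(z*)²·p*(1−p*)/E² = 3.841600·0.1539/0.000196 = 3016.440.
⌈3016.440⌉ = 3017.

n = 3017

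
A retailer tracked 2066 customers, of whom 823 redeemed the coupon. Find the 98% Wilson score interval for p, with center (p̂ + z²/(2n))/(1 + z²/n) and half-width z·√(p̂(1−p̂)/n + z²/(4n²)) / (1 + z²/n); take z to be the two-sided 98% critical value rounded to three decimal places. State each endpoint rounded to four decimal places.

(0.3736, 0.4236)

Here p̂ = 823/2066 = 0.39835 and z = 2.326 (z² = 5.410276).
Denominator 1 + z²/n = 1 + 5.410276/2066 = 1.002619.
Center = (0.39835 + 0.001309)/1.002619 = 0.39862.
Radicand: p̂(1−p̂)/n + z²/(4n²) = 0.000116006 + 0.000000317 = 0.000116323.
Half-width = 2.326·√0.000116323/1.002619 = 0.02502.
CI: 0.39862 ± 0.02502 = (0.3736, 0.4236).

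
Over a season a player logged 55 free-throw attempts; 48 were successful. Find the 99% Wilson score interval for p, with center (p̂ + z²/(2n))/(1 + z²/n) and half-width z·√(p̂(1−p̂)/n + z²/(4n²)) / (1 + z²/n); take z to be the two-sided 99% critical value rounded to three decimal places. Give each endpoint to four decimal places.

(0.7161, 0.9491)

Here p̂ = 48/55 = 0.87273 and z = 2.576 (z² = 6.635776).
1 + z²/n = 1.120650.
Center = (0.87273 + 0.060325)/1.120650 = 0.83260.
Radicand: p̂(1−p̂)/n + z²/(4n²) = 0.002019534 + 0.000548411 = 0.002567945.
Half-width = z·√(radicand)/denom = 2.576·0.050675/1.120650 = 0.11648.
Interval: 0.83260 ± 0.11648 → (0.7161, 0.9491).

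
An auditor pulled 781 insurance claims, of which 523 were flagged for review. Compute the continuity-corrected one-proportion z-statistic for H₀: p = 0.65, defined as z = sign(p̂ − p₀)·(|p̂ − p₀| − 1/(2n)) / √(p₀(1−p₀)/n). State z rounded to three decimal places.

z = 1.114

With x = 523 successes in n = 781, p̂ = 0.66965. p̂ − p₀ = 0.019654.
Continuity correction 1/(2n) = 1/1562 = 0.000640.
Corrected numerator: |0.019654| − 0.000640 = 0.019014.
Null standard error: √(0.65·0.35/781) = √0.000291293 = 0.017067.
z = +0.019014/0.017067 = 1.114.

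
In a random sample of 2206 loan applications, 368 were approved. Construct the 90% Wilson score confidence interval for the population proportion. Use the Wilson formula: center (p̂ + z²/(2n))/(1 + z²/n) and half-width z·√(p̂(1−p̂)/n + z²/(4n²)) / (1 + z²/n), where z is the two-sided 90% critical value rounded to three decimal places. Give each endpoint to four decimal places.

(0.1542, 0.1803)

p̂ = 368/2206 = 0.16682; z = 1.645, so z² = 2.706025.
1 + z²/n = 1.001227.
Center = (0.16682 + 0.000613)/1.001227 = 0.16723.
Radicand: p̂(1−p̂)/n + z²/(4n²) = 0.000063005 + 0.000000139 = 0.000063144.
Half-width = 1.645·√0.000063144/1.001227 = 0.01306.
So the interval runs from 0.1542 to 0.1803.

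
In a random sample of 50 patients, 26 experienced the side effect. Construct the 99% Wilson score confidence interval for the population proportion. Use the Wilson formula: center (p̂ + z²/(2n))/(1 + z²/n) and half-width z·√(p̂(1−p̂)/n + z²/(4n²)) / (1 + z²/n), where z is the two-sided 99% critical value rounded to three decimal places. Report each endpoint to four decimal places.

(0.3466, 0.6887)

p̂ = 26/50 = 0.52000; z = 2.576, so z² = 6.635776.
1 + z²/n = 1.132716.
Center = (0.52000 + 0.066358)/1.132716 = 0.51766.
Radicand: p̂(1−p̂)/n + z²/(4n²) = 0.004992000 + 0.000663578 = 0.005655578.
Half-width = z·√(radicand)/denom = 2.576·0.075204/1.132716 = 0.17103.
Interval: 0.51766 ± 0.17103 → (0.3466, 0.6887).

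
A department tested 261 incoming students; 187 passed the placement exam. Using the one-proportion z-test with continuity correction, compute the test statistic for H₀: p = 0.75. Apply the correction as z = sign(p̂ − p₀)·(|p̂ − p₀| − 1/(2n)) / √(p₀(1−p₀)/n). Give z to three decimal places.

z = -1.179

The sample proportion is 187/261 = 0.71648. p̂ − p₀ = -0.033525.
1/(2n) = 0.001916.
Corrected numerator: |-0.033525| − 0.001916 = 0.031609.
Null standard error: √(0.75·0.25/261) = √0.000718391 = 0.026803.
z = (−)0.031609/0.026803 = -1.179.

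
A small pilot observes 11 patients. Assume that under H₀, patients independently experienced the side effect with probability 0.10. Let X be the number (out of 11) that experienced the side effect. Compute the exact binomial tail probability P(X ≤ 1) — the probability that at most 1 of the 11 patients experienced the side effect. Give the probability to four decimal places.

X ~ Binomial(n=11, p=0.10).
P(X ≤ 1) = C(11,0)·0.10^0·0.90^11 + C(11,1)·0.10^1·0.90^10.
= 0.313811 + 0.383546 = 0.6974.

P = 0.6974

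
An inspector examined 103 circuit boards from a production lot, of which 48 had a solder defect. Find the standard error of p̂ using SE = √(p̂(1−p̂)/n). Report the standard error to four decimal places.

Sample proportion p̂ = 48/103 = 0.46602.
p̂(1−p̂) = 0.46602·0.53398 = 0.248845.
SE = √(0.248845/103) = √0.002415971 = 0.0492.

SE = 0.0492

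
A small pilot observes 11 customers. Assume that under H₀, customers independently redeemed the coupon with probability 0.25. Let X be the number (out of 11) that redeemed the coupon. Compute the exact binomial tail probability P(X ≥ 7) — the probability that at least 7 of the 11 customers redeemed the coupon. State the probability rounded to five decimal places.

P = 0.00756

X ~ Binomial(n=11, p=0.25).
P(X ≥ 7) = Σ_{j=7}^{11} C(11,j)·0.25^j·0.75^{11−j}.
= 0.006373 + 0.001062 + 0.000118 + 0.000008 + 0.000000 = 0.00756.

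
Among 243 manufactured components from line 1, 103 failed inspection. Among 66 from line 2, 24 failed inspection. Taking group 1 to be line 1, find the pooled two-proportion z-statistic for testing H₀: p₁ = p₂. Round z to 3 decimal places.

p̂₁ = 103/243 = 0.42387, p̂₂ = 24/66 = 0.36364.
Pooled p̂ = (103+24)/(243+66) = 127/309 = 0.41100.
SE = √[p̂(1−p̂)(1/n₁+1/n₂)] = √[0.41100·0.58900·(1/243+1/66)] ≈ 0.068294.
z = 0.06023/0.068294 = 0.882.

z = 0.882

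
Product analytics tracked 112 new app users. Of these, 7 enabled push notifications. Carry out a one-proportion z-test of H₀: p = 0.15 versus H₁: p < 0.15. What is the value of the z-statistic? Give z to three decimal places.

z = -2.593

p̂ = 7/112 = 0.06250.
Null standard error: √(0.15·0.85/112) = √0.001138393 = 0.033740.
z = (p̂ − p₀)/SE = (0.06250 − 0.15)/0.033740 = -2.593.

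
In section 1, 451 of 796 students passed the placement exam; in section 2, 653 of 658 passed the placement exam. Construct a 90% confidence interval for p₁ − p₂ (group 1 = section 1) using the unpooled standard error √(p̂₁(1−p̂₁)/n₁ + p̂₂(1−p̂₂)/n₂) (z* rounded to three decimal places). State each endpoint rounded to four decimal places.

p̂₁ = 451/796 = 0.56658, p̂₂ = 653/658 = 0.99240; p̂₁ − p̂₂ = -0.42582.
SE = √(0.000308501 + 0.000011461) = √0.000319962 = 0.017887.
For 90% confidence, z* = 1.645. Margin = 1.645·0.017887 = 0.02942.
CI: -0.42582 ± 0.02942 = (-0.4552, -0.3964).

(-0.4552, -0.3964)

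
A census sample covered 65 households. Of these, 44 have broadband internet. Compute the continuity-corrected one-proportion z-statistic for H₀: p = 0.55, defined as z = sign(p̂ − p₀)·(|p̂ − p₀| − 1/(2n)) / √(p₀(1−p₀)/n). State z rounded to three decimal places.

Sample proportion p̂ = 44/65 = 0.67692. p̂ − p₀ = 0.126923.
Continuity correction 1/(2n) = 1/130 = 0.007692.
Corrected numerator: |0.126923| − 0.007692 = 0.119231.
SE₀ = √(0.55·0.45/65) = 0.061707.
z = (+)0.119231/0.061707 = 1.932.

z = 1.932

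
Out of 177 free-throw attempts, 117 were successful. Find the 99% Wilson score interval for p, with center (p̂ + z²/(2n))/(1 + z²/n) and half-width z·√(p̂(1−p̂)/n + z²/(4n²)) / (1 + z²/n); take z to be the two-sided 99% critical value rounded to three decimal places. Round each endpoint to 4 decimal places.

(0.5650, 0.7454)

Here p̂ = 117/177 = 0.66102 and z = 2.576 (z² = 6.635776).
Denominator 1 + z²/n = 1 + 6.635776/177 = 1.037490.
Adjusted center: (0.66102 + z²/(2n))/1.037490 = 0.65520.
Radicand: p̂(1−p̂)/n + z²/(4n²) = 0.001265952 + 0.000052952 = 0.001318904.
Half-width = 2.576·√0.001318904/1.037490 = 0.09017.
Interval: 0.65520 ± 0.09017 → (0.5650, 0.7454).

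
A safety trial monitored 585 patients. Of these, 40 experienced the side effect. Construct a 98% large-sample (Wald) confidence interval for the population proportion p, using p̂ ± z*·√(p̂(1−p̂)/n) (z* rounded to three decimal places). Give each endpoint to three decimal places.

The sample proportion is 40/585 = 0.06838.
SE = √(p̂(1−p̂)/n) = √(0.063701/585) = 0.010435.
z* = 2.326 at the 98% level.
Margin = 2.326·0.010435 = 0.02427.
So the interval runs from 0.044 to 0.093.

(0.044, 0.093)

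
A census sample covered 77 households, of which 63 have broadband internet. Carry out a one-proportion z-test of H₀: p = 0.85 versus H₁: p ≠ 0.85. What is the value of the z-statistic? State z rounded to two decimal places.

p̂ = 63/77 = 0.81818.
Under H₀, SE = √(p₀(1−p₀)/n) = √(0.85·0.15/77) = √0.001655844 = 0.040692.
Test statistic: z = -0.03182/0.040692 = -0.78.

z = -0.78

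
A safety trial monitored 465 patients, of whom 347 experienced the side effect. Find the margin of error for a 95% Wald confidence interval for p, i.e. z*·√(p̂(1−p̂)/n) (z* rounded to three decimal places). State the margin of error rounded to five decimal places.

The sample proportion is 347/465 = 0.74624.
Standard error of p̂: √(0.189368/465) = √0.000407242 = 0.020180.
For 95% confidence, z* = 1.960.
So ME = 0.03955.

ME = 0.03955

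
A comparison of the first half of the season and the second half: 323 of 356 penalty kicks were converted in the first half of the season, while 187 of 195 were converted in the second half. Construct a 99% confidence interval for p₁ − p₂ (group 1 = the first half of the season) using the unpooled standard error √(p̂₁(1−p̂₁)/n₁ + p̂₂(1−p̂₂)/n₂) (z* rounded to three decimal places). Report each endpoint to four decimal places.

p̂₁ = 323/356 = 0.90730, p̂₂ = 187/195 = 0.95897; p̂₁ − p̂₂ = -0.05167.
Unpooled SE = √(p̂₁(1−p̂₁)/n₁ + p̂₂(1−p̂₂)/n₂) = √(0.000236247 + 0.000201757) = 0.020929.
The 99% critical value is z* = 2.576. Margin = 2.576·0.020929 = 0.05391.
Interval: -0.05167 ± 0.05391 → (-0.1056, 0.0022).

(-0.1056, 0.0022)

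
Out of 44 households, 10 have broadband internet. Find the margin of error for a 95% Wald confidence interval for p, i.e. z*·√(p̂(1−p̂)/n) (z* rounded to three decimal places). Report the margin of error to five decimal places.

Sample proportion p̂ = 10/44 = 0.22727.
SE = √(p̂(1−p̂)/n) = √(0.175620/44) = 0.063177.
For 95% confidence, z* = 1.960.
So ME = 0.12383.

ME = 0.12383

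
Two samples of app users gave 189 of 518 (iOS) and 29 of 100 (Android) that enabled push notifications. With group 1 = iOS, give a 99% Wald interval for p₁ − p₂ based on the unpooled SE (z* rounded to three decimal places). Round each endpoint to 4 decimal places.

p̂₁ = 0.36486, p̂₂ = 0.29000, so the observed difference is 0.07486.
SE = √(0.000447372 + 0.002059000) = √0.002506372 = 0.050064.
z* = 2.576 at the 99% level. Margin = 2.576·0.050064 = 0.12896.
Interval: 0.07486 ± 0.12896 → (-0.0541, 0.2038).

(-0.0541, 0.2038)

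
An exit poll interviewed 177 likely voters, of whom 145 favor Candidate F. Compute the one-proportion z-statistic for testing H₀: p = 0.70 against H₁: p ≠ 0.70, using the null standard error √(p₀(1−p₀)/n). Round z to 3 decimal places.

With x = 145 successes in n = 177, p̂ = 0.81921.
SE₀ = √(0.70·0.30/177) = 0.034445.
z = (0.81921 − 0.70)/0.034445 = 0.11921/0.034445 = 3.461.

z = 3.461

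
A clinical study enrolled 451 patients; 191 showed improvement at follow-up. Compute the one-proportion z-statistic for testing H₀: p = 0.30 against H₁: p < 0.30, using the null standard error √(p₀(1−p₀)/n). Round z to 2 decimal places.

z = 5.72

p̂ = 191/451 = 0.42350.
SE₀ = √(0.30·0.70/451) = 0.021579.
z = (0.42350 − 0.30)/0.021579 = 0.12350/0.021579 = 5.72.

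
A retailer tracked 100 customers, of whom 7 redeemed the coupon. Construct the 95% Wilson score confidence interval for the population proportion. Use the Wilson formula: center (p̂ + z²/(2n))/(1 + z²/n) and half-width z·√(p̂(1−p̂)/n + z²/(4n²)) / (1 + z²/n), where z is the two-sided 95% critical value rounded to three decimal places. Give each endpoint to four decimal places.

(0.0343, 0.1375)

p̂ = 7/100 = 0.07000; z = 1.960, so z² = 3.841600.
1 + z²/n = 1.038416.
Center = (0.07000 + 0.019208)/1.038416 = 0.08591.
Radicand: p̂(1−p̂)/n + z²/(4n²) = 0.000651000 + 0.000096040 = 0.000747040.
Half-width = 1.960·√0.000747040/1.038416 = 0.05159.
Interval: 0.08591 ± 0.05159 → (0.0343, 0.1375).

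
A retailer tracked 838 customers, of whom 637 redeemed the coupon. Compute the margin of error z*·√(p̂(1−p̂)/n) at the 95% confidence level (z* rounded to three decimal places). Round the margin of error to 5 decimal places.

ME = 0.02891

With x = 637 successes in n = 838, p̂ = 0.76014.
Standard error of p̂: √(0.182326/838) = √0.000217572 = 0.014750.
For 95% confidence, z* = 1.960.
So ME = 0.02891.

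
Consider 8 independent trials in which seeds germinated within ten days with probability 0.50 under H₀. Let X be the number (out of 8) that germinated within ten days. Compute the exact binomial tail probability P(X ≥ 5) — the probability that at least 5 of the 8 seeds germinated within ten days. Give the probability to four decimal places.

X ~ Binomial(n=8, p=0.50).
P(X ≥ 5) = C(8,5)·0.50^5·0.50^3 + C(8,6)·0.50^6·0.50^2 + C(8,7)·0.50^7·0.50^1 + C(8,8)·0.50^8·0.50^0.
= 0.218750 + 0.109375 + 0.031250 + 0.003906 = 0.3633.

P = 0.3633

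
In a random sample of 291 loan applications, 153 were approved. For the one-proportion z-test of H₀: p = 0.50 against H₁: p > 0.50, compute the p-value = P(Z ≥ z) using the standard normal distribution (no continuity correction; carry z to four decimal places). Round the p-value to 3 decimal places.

Sample proportion p̂ = 153/291 = 0.52577.
Null standard error: √(0.50·0.50/291) = √0.000859107 = 0.029311.
Test statistic (full precision, shown to 4 dp): z = (153/291 − 0.50)/SE₀ ≈ 0.8793.
From the standard normal, P(Z ≥ z) = 0.190.

p-value = 0.190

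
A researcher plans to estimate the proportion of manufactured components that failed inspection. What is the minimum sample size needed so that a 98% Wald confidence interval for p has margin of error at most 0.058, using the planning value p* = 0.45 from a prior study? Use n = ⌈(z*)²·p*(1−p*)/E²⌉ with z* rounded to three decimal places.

n = 399

z* = 2.326 at the 98% level.
p*(1−p*) = 0.45·0.55 = 0.2475.
Required n before rounding: 5.410276 × 0.2475 / 0.058² = 398.051.
⌈398.051⌉ = 399.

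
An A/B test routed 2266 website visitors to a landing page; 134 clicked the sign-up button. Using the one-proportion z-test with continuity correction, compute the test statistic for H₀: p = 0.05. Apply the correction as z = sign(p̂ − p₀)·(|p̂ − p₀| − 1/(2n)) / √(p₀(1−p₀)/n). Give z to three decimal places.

Sample proportion p̂ = 134/2266 = 0.05914. p̂ − p₀ = 0.009135.
Continuity correction 1/(2n) = 1/4532 = 0.000221.
Corrected numerator: |0.009135| − 0.000221 = 0.008914.
Null standard error: √(0.05·0.95/2266) = √0.000020962 = 0.004578.
z = (+)0.008914/0.004578 = 1.947.

z = 1.947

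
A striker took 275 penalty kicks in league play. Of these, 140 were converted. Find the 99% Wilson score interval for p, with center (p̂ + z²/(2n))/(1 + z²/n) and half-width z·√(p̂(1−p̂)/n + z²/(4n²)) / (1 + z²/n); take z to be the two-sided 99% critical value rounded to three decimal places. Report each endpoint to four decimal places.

Here p̂ = 140/275 = 0.50909 and z = 2.576 (z² = 6.635776).
1 + z²/n = 1.024130.
Center = (0.50909 + 0.012065)/1.024130 = 0.50888.
Radicand: p̂(1−p̂)/n + z²/(4n²) = 0.000908790 + 0.000021936 = 0.000930726.
Half-width = 2.576·√0.000930726/1.024130 = 0.07674.
So the interval runs from 0.4321 to 0.5856.

(0.4321, 0.5856)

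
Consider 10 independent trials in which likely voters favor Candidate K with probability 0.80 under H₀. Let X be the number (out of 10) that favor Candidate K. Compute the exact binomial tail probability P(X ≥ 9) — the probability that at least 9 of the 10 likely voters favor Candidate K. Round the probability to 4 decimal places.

P = 0.3758

X is binomial with n = 10 and p = 0.80.
P(X ≥ 9) = C(10,9)·0.80^9·0.20^1 + C(10,10)·0.80^10·0.20^0.
= 0.268435 + 0.107374 = 0.3758.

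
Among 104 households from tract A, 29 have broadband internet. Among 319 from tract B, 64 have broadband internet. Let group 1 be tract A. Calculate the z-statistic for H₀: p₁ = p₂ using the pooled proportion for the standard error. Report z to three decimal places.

p̂₁ = 29/104 = 0.27885, p̂₂ = 64/319 = 0.20063.
Pooled p̂ = (29+64)/(104+319) = 93/423 = 0.21986.
Pooled SE = √[0.1715205·0.01275018] ≈ 0.046764.
z = (p̂₁ − p̂₂)/SE = (0.27885 − 0.20063)/0.046764 = 0.07822/0.046764 = 1.673.

z = 1.673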